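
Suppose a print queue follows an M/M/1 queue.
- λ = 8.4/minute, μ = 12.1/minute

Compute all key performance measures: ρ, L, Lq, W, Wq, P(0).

Step 1: ρ = λ/μ = 8.4/12.1 = 0.6942
Step 2: L = λ/(μ-λ) = 8.4/3.70 = 2.2703
Step 3: Lq = λ²/(μ(μ-λ)) = 70.56/(12.1×3.70) = 1.5761
Step 4: W = 1/(μ-λ) = 1/3.70 = 0.27027
Step 5: Wq = λ/(μ(μ-λ)) = 8.4/(12.1×3.70) = 0.1876
Step 6: P(0) = 1-ρ = 0.3058
Verify: L = λW = 8.4×0.27027 = 2.2703 ✔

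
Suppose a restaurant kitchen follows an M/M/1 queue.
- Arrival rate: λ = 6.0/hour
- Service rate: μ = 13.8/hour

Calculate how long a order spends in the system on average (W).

First, compute utilization: ρ = λ/μ = 6.0/13.8 = 0.4348
For M/M/1: W = 1/(μ-λ)
W = 1/(13.8-6.0) = 1/7.80
W = 0.1282 hours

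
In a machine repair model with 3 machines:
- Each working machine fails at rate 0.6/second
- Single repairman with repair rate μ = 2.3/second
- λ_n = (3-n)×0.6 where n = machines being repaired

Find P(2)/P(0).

P(2)/P(0) = ∏_{i=0}^{2-1} λ_i/μ_{i+1}
= (3-0)×0.6/2.3 × (3-1)×0.6/2.3
= 0.4083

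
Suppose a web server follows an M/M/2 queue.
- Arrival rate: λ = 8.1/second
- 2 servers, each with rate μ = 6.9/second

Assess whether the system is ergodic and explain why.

Stability requires ρ = λ/(cμ) < 1
ρ = 8.1/(2 × 6.9) = 8.1/13.80 = 0.5870
Since 0.5870 < 1, the system is STABLE.
The servers are busy 58.70% of the time.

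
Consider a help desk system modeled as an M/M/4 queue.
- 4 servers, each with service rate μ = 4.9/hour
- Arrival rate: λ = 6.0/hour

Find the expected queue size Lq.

Traffic intensity: ρ = λ/(cμ) = 6.0/(4×4.9) = 0.3061
Since ρ = 0.3061 < 1, system is stable.
Offered load a = λ/μ = cρ = 6.0/4.9 = 1.2245
P₀ = [ Σₙ₌₀^3 aⁿ/n! + a^4/(4!(1-ρ)) ]⁻¹
Σ = a^0/0! + a^1/1! + a^2/2! + a^3/3! = 1.0000 + 1.2245 + 0.7497 + 0.3060 = 3.2802
a^4/(4!(1-ρ)) = 2.2481/(24 × 0.6939) = 0.1350
P₀ = 1/(3.2802 + 0.1350) = 0.2928
Lq = P₀·a^4·ρ / (4!(1-ρ)²) = 0.2928 × 2.2481 × 0.3061 / (24 × 0.4815) = 0.01744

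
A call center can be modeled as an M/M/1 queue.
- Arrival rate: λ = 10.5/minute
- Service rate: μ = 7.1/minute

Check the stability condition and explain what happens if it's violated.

Stability requires ρ = λ/(cμ) < 1
ρ = 10.5/(1 × 7.1) = 10.5/7.10 = 1.4789
Since 1.4789 ≥ 1, the system is UNSTABLE.
Queue grows without bound. Need μ > λ = 10.5.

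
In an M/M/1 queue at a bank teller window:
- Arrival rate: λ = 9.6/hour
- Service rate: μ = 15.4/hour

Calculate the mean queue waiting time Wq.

First, compute utilization: ρ = λ/μ = 9.6/15.4 = 0.6234
For M/M/1: Wq = λ/(μ(μ-λ))
Wq = 9.6/(15.4 × (15.4-9.6))
Wq = 9.6/(15.4 × 5.80)
Wq = 0.1075 hours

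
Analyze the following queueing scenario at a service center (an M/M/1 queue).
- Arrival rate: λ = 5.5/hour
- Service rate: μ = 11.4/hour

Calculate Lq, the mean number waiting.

ρ = λ/μ = 5.5/11.4 = 0.4825
For M/M/1: Lq = λ²/(μ(μ-λ))
Lq = 30.25/(11.4 × 5.90)
Lq = 0.4497 customers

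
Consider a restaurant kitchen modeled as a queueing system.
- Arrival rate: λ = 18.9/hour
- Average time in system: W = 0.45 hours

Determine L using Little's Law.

Little's Law: L = λW
L = 18.9 × 0.45 = 8.5050 orders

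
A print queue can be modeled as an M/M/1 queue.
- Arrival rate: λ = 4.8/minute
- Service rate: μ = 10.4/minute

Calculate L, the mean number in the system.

ρ = λ/μ = 4.8/10.4 = 0.4615
For M/M/1: L = λ/(μ-λ)
L = 4.8/(10.4-4.8) = 4.8/5.60
L = 0.8571 jobs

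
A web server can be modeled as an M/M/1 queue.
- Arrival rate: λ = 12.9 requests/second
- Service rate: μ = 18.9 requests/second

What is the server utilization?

Server utilization: ρ = λ/μ
ρ = 12.9/18.9 = 0.6825
The server is busy 68.25% of the time.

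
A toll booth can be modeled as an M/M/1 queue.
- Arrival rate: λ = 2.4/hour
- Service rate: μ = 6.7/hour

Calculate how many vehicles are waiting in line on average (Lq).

ρ = λ/μ = 2.4/6.7 = 0.3582
For M/M/1: Lq = λ²/(μ(μ-λ))
Lq = 5.76/(6.7 × 4.30)
Lq = 0.1999 vehicles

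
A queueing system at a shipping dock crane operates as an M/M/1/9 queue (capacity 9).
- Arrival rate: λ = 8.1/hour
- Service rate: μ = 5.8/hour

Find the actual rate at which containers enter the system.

ρ = λ/μ = 8.1/5.8 = 1.39655
P₀ = (1-ρ)/(1-ρ^(K+1)) = (1-1.39655)/(1-1.39655^10) = -0.3965/-27.2205 = 0.01457
P_K = P₀×ρ^K = 0.01457 × 1.39655^9 = 0.01457 × 20.2073 = 0.2944
λ_eff = λ(1-P_K) = 8.1 × (1 - 0.29438) = 8.1 × 0.70562 = 5.7155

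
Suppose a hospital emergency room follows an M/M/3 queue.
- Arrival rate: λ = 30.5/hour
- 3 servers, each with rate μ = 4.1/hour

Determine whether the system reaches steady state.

Stability requires ρ = λ/(cμ) < 1
ρ = 30.5/(3 × 4.1) = 30.5/12.30 = 2.4797
Since 2.4797 ≥ 1, the system is UNSTABLE.
Need c > λ/μ = 30.5/4.1 = 7.44.
Minimum servers needed: c = 8.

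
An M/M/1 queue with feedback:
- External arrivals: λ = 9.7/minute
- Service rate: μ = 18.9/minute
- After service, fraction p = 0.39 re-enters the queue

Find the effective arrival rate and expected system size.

Effective arrival rate: λ_eff = λ/(1-p) = 9.7/(1-0.39) = 9.7/0.61 = 15.90164
ρ = λ_eff/μ = 15.90164/18.9 = 0.8413566
L = ρ/(1-ρ) = 0.8413566/(1-0.8413566) = 5.3034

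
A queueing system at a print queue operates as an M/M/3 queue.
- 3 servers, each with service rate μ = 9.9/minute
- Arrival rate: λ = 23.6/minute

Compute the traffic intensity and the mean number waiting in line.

Traffic intensity: ρ = λ/(cμ) = 23.6/(3×9.9) = 0.7946
Since ρ = 0.7946 < 1, system is stable.
Offered load a = λ/μ = cρ = 23.6/9.9 = 2.3838
P₀ = [ Σₙ₌₀^2 aⁿ/n! + a^3/(3!(1-ρ)) ]⁻¹
Σ = a^0/0! + a^1/1! + a^2/2! = 1.00000 + 2.38384 + 2.84134 = 6.2252
a^3/(3!(1-ρ)) = 13.5466/(6 × 0.205387) = 10.9927
P₀ = 1/(6.2252 + 10.9927) = 0.05808
Lq = P₀·a^3·ρ / (3!(1-ρ)²) = 0.0580790 × 13.5466 × 0.794613 / (6 × 0.0421839) = 2.4701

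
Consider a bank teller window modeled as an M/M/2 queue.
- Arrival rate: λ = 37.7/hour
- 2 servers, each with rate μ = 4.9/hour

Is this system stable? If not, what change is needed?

Stability requires ρ = λ/(cμ) < 1
ρ = 37.7/(2 × 4.9) = 37.7/9.80 = 3.8469
Since 3.8469 ≥ 1, the system is UNSTABLE.
Need c > λ/μ = 37.7/4.9 = 7.69.
Minimum servers needed: c = 8.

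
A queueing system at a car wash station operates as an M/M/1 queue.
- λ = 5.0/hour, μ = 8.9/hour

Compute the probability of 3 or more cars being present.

ρ = λ/μ = 5.0/8.9 = 0.5618
P(N ≥ n) = ρⁿ
P(N ≥ 3) = 0.5618^3
P(N ≥ 3) = 0.1773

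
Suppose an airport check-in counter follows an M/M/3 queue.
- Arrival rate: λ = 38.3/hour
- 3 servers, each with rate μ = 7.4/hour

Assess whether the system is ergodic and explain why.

Stability requires ρ = λ/(cμ) < 1
ρ = 38.3/(3 × 7.4) = 38.3/22.20 = 1.7252
Since 1.7252 ≥ 1, the system is UNSTABLE.
Need c > λ/μ = 38.3/7.4 = 5.18.
Minimum servers needed: c = 6.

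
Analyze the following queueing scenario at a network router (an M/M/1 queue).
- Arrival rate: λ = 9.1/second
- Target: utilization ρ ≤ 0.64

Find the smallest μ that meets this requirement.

ρ = λ/μ, so μ = λ/ρ
μ ≥ 9.1/0.64 = 14.2188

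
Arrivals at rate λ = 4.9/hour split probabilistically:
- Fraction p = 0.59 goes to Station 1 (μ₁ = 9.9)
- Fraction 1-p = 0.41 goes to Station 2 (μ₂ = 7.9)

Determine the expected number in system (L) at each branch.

Effective rates: λ₁ = 4.9×0.59 = 2.891, λ₂ = 4.9×0.41 = 2.009
Station 1: ρ₁ = 2.891/9.9 = 0.29202, L₁ = ρ₁/(1-ρ₁) = 0.29202/(1-0.29202) = 0.4125
Station 2: ρ₂ = 2.009/7.9 = 0.2543, L₂ = ρ₂/(1-ρ₂) = 0.2543/(1-0.2543) = 0.3410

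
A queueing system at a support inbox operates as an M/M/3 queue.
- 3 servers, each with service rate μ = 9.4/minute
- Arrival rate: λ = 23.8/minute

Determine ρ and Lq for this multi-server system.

Traffic intensity: ρ = λ/(cμ) = 23.8/(3×9.4) = 0.8440
Since ρ = 0.8440 < 1, system is stable.
Offered load a = λ/μ = cρ = 23.8/9.4 = 2.5319
P₀ = [ Σₙ₌₀^2 aⁿ/n! + a^3/(3!(1-ρ)) ]⁻¹
Σ = a^0/0! + a^1/1! + a^2/2! = 1.0000 + 2.5319 + 3.2053 = 6.7372
a^3/(3!(1-ρ)) = 16.23108/(6 × 0.1560284) = 17.3377
P₀ = 1/(6.7372 + 17.3377) = 0.04154
Lq = P₀·a^3·ρ / (3!(1-ρ)²) = 0.041537 × 16.2311 × 0.84397 / (6 × 0.024345) = 3.8954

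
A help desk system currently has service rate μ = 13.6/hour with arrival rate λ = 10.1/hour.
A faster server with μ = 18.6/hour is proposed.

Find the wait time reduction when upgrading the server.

System 1: ρ₁ = 10.1/13.6 = 0.7426, W₁ = 1/(13.6-10.1) = 0.28571
System 2: ρ₂ = 10.1/18.6 = 0.5430, W₂ = 1/(18.6-10.1) = 0.11765
Improvement: (W₁-W₂)/W₁ = (0.28571-0.11765)/0.28571 = 58.82%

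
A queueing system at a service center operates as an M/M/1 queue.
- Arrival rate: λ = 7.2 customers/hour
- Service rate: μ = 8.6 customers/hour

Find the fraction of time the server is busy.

Server utilization: ρ = λ/μ
ρ = 7.2/8.6 = 0.8372
The server is busy 83.72% of the time.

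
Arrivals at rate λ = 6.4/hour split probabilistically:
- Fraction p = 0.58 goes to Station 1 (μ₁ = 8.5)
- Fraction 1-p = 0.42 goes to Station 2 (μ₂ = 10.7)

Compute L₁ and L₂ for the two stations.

Effective rates: λ₁ = 6.4×0.58 = 3.712, λ₂ = 6.4×0.42 = 2.688
Station 1: ρ₁ = 3.712/8.5 = 0.4367, L₁ = ρ₁/(1-ρ₁) = 0.4367/(1-0.4367) = 0.7753
Station 2: ρ₂ = 2.688/10.7 = 0.2512, L₂ = ρ₂/(1-ρ₂) = 0.2512/(1-0.2512) = 0.3355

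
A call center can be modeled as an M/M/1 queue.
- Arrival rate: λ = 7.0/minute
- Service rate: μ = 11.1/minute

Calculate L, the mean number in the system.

ρ = λ/μ = 7.0/11.1 = 0.6306
For M/M/1: L = λ/(μ-λ)
L = 7.0/(11.1-7.0) = 7.0/4.10
L = 1.7073 calls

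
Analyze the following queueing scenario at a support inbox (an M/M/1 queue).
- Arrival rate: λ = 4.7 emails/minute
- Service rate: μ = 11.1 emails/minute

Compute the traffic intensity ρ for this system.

Server utilization: ρ = λ/μ
ρ = 4.7/11.1 = 0.4234
The server is busy 42.34% of the time.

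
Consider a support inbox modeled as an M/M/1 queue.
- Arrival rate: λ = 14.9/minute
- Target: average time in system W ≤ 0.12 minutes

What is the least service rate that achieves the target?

For M/M/1: W = 1/(μ-λ)
Need W ≤ 0.12, so 1/(μ-λ) ≤ 0.12
μ - λ ≥ 1/0.12 = 8.3333
μ ≥ 14.9 + 8.3333 = 23.2333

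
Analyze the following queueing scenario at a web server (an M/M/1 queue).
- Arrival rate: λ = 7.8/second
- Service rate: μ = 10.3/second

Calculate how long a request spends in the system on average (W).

First, compute utilization: ρ = λ/μ = 7.8/10.3 = 0.7573
For M/M/1: W = 1/(μ-λ)
W = 1/(10.3-7.8) = 1/2.50
W = 0.4000 seconds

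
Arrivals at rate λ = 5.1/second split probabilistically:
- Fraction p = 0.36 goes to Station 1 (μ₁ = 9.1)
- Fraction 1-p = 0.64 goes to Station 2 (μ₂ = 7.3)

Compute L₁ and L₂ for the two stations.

Effective rates: λ₁ = 5.1×0.36 = 1.836, λ₂ = 5.1×0.64 = 3.264
Station 1: ρ₁ = 1.836/9.1 = 0.2018, L₁ = ρ₁/(1-ρ₁) = 0.2018/(1-0.2018) = 0.2528
Station 2: ρ₂ = 3.264/7.3 = 0.44712, L₂ = ρ₂/(1-ρ₂) = 0.44712/(1-0.44712) = 0.8087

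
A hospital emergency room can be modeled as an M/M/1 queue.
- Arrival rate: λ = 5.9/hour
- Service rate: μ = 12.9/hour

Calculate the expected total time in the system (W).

First, compute utilization: ρ = λ/μ = 5.9/12.9 = 0.4574
For M/M/1: W = 1/(μ-λ)
W = 1/(12.9-5.9) = 1/7.00
W = 0.1429 hours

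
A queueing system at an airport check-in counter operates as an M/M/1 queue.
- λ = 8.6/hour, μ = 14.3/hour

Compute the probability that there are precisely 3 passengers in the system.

ρ = λ/μ = 8.6/14.3 = 0.6014
P(n) = (1-ρ)ρⁿ
P(3) = (1-0.6014) × 0.6014^3
P(3) = 0.3986 × 0.2175
P(3) = 0.08670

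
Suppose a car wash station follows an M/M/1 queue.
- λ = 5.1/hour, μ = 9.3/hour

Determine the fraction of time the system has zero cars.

ρ = λ/μ = 5.1/9.3 = 0.5484
P(0) = 1 - ρ = 1 - 0.5484 = 0.4516
The server is idle 45.16% of the time.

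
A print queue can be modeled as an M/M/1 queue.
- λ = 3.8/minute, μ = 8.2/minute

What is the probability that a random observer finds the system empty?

ρ = λ/μ = 3.8/8.2 = 0.4634
P(0) = 1 - ρ = 1 - 0.4634 = 0.5366
The server is idle 53.66% of the time.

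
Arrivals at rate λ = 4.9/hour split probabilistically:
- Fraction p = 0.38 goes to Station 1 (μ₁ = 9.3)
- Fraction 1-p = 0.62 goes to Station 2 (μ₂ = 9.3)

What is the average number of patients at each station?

Effective rates: λ₁ = 4.9×0.38 = 1.862, λ₂ = 4.9×0.62 = 3.038
Station 1: ρ₁ = 1.862/9.3 = 0.2002, L₁ = ρ₁/(1-ρ₁) = 0.2002/(1-0.2002) = 0.2503
Station 2: ρ₂ = 3.038/9.3 = 0.326667, L₂ = ρ₂/(1-ρ₂) = 0.326667/(1-0.326667) = 0.4851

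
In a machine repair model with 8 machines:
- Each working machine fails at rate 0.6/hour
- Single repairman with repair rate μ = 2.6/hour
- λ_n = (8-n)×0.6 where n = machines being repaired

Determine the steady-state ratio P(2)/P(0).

P(2)/P(0) = ∏_{i=0}^{2-1} λ_i/μ_{i+1}
= (8-0)×0.6/2.6 × (8-1)×0.6/2.6
= 2.9822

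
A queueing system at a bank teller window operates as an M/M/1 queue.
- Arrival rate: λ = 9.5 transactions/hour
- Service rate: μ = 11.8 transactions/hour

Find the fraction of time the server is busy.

Server utilization: ρ = λ/μ
ρ = 9.5/11.8 = 0.8051
The server is busy 80.51% of the time.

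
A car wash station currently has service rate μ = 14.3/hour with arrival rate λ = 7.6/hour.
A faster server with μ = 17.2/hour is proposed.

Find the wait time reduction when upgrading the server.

System 1: ρ₁ = 7.6/14.3 = 0.5315, W₁ = 1/(14.3-7.6) = 0.1493
System 2: ρ₂ = 7.6/17.2 = 0.4419, W₂ = 1/(17.2-7.6) = 0.1042
Improvement: (W₁-W₂)/W₁ = (0.1493-0.1042)/0.1493 = 30.21%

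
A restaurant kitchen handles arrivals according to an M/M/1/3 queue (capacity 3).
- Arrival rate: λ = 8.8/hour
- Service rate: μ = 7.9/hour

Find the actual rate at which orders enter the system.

ρ = λ/μ = 8.8/7.9 = 1.1139
P₀ = (1-ρ)/(1-ρ^(K+1)) = (1-1.1139)/(1-1.1139^4) = -0.1139/-0.5395 = 0.2111
P_K = P₀×ρ^K = 0.2111 × 1.1139^3 = 0.2111 × 1.3821 = 0.2918
λ_eff = λ(1-P_K) = 8.8 × (1 - 0.291789) = 8.8 × 0.708211 = 6.2323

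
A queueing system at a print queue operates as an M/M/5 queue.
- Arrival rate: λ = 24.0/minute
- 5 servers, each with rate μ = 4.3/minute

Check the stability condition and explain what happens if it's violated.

Stability requires ρ = λ/(cμ) < 1
ρ = 24.0/(5 × 4.3) = 24.0/21.50 = 1.1163
Since 1.1163 ≥ 1, the system is UNSTABLE.
Need c > λ/μ = 24.0/4.3 = 5.58.
Minimum servers needed: c = 6.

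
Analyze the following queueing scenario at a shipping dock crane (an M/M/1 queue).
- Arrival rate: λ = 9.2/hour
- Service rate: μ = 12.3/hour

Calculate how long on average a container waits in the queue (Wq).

First, compute utilization: ρ = λ/μ = 9.2/12.3 = 0.7480
For M/M/1: Wq = λ/(μ(μ-λ))
Wq = 9.2/(12.3 × (12.3-9.2))
Wq = 9.2/(12.3 × 3.10)
Wq = 0.2413 hours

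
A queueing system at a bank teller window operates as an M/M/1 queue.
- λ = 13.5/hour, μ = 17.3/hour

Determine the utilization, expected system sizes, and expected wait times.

Step 1: ρ = λ/μ = 13.5/17.3 = 0.7803
Step 2: L = λ/(μ-λ) = 13.5/3.80 = 3.5526
Step 3: Lq = λ²/(μ(μ-λ)) = 182.25/(17.3×3.80) = 2.7723
Step 4: W = 1/(μ-λ) = 1/3.80 = 0.263158
Step 5: Wq = λ/(μ(μ-λ)) = 13.5/(17.3×3.80) = 0.2054
Step 6: P(0) = 1-ρ = 0.2197
Verify: L = λW = 13.5×0.263158 = 3.5526 ✔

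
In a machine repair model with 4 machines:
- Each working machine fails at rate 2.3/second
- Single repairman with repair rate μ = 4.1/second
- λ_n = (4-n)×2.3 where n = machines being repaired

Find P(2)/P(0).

P(2)/P(0) = ∏_{i=0}^{2-1} λ_i/μ_{i+1}
= (4-0)×2.3/4.1 × (4-1)×2.3/4.1
= 3.7763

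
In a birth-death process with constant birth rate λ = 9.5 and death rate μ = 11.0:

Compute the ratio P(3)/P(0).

For constant rates: P(n)/P(0) = (λ/μ)^n
P(3)/P(0) = (9.5/11.0)^3 = 0.86364^3 = 0.6442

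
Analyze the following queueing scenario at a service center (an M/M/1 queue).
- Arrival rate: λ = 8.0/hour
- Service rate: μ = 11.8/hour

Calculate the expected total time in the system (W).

First, compute utilization: ρ = λ/μ = 8.0/11.8 = 0.6780
For M/M/1: W = 1/(μ-λ)
W = 1/(11.8-8.0) = 1/3.80
W = 0.2632 hours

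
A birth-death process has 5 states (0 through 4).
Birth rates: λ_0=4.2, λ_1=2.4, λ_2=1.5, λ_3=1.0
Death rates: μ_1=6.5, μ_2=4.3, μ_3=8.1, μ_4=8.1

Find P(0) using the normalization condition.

Ratios P(n)/P(0) = (λ₀···λₙ₋₁)/(μ₁···μₙ):
P(1)/P(0) = (4.2)/(6.5) = 0.6462
P(2)/P(0) = (4.2×2.4)/(6.5×4.3) = 0.3606
P(3)/P(0) = (4.2×2.4×1.5)/(6.5×4.3×8.1) = 0.06679
P(4)/P(0) = (4.2×2.4×1.5×1.0)/(6.5×4.3×8.1×8.1) = 0.008245

Normalization: ∑ P(n) = 1
P(0) × (1.0000 + 0.6462 + 0.3606 + 0.06679 + 0.008245) = 1
P(0) × 2.08183 = 1
P(0) = 1/2.08183 = 0.4803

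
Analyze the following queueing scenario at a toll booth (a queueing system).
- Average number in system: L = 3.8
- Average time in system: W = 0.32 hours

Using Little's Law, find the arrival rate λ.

Little's Law: L = λW, so λ = L/W
λ = 3.8/0.32 = 11.8750 vehicles/hour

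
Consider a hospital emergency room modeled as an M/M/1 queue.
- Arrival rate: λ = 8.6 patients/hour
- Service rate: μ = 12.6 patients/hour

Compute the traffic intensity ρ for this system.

Server utilization: ρ = λ/μ
ρ = 8.6/12.6 = 0.6825
The server is busy 68.25% of the time.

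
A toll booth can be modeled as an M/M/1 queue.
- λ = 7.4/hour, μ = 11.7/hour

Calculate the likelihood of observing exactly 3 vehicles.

ρ = λ/μ = 7.4/11.7 = 0.6325
P(n) = (1-ρ)ρⁿ
P(3) = (1-0.6325) × 0.6325^3
P(3) = 0.36750 × 0.25304
P(3) = 0.09299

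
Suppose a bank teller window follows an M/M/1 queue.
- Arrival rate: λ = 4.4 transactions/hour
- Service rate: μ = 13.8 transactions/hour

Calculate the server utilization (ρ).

Server utilization: ρ = λ/μ
ρ = 4.4/13.8 = 0.3188
The server is busy 31.88% of the time.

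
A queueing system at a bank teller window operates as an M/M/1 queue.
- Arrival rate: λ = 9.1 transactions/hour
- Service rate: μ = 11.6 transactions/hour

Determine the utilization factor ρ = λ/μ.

Server utilization: ρ = λ/μ
ρ = 9.1/11.6 = 0.7845
The server is busy 78.45% of the time.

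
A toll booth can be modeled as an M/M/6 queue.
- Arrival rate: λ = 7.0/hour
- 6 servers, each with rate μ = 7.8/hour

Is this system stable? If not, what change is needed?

Stability requires ρ = λ/(cμ) < 1
ρ = 7.0/(6 × 7.8) = 7.0/46.80 = 0.1496
Since 0.1496 < 1, the system is STABLE.
The servers are busy 14.96% of the time.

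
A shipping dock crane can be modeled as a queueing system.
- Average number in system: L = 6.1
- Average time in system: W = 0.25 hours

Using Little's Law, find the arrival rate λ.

Little's Law: L = λW, so λ = L/W
λ = 6.1/0.25 = 24.4000 containers/hour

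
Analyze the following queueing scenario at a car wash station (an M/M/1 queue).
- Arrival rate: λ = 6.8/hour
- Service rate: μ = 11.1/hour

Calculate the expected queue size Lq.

ρ = λ/μ = 6.8/11.1 = 0.6126
For M/M/1: Lq = λ²/(μ(μ-λ))
Lq = 46.24/(11.1 × 4.30)
Lq = 0.9688 cars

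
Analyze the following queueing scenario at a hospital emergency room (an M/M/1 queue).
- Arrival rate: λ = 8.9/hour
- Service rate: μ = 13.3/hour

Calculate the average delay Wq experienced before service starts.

First, compute utilization: ρ = λ/μ = 8.9/13.3 = 0.6692
For M/M/1: Wq = λ/(μ(μ-λ))
Wq = 8.9/(13.3 × (13.3-8.9))
Wq = 8.9/(13.3 × 4.40)
Wq = 0.1521 hours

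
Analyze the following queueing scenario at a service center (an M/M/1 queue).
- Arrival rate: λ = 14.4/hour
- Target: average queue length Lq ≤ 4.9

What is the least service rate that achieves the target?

For M/M/1: Lq = λ²/(μ(μ-λ))
Need Lq ≤ 4.9, i.e. μ(μ-λ) ≥ λ²/4.9
μ² - 14.4μ - 207.36/4.9 ≥ 0  →  μ² - 14.4μ - 42.31837 ≥ 0
Quadratic formula (positive root): μ = [λ + √(λ² + 4×42.31837)]/2
Discriminant: 207.36 + 4×42.31837 = 376.6335, √376.6335 = 19.4070
μ ≥ (14.4 + 19.4070)/2 = 16.9035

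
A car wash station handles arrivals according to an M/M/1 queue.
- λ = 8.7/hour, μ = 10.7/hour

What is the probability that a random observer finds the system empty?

ρ = λ/μ = 8.7/10.7 = 0.8131
P(0) = 1 - ρ = 1 - 0.8131 = 0.1869
The server is idle 18.69% of the time.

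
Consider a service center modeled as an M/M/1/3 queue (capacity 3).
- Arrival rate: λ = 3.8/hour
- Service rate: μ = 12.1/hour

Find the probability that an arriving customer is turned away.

ρ = λ/μ = 3.8/12.1 = 0.31405
P₀ = (1-ρ)/(1-ρ^(K+1)) = (1-0.31405)/(1-0.31405^4) = 0.6860/0.9903 = 0.6927
P_K = P₀×ρ^K = 0.69269 × 0.31405^3 = 0.69269 × 0.030974 = 0.02146
Blocking probability = 2.15%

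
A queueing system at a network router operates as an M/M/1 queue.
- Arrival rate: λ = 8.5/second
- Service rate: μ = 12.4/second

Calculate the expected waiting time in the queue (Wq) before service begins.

First, compute utilization: ρ = λ/μ = 8.5/12.4 = 0.6855
For M/M/1: Wq = λ/(μ(μ-λ))
Wq = 8.5/(12.4 × (12.4-8.5))
Wq = 8.5/(12.4 × 3.90)
Wq = 0.1758 seconds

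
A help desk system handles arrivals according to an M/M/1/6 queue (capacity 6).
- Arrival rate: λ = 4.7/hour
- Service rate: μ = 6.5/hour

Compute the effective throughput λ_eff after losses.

ρ = λ/μ = 4.7/6.5 = 0.72308
P₀ = (1-ρ)/(1-ρ^(K+1)) = (1-0.72308)/(1-0.72308^7) = 0.2769/0.8967 = 0.3088
P_K = P₀×ρ^K = 0.30884 × 0.72308^6 = 0.30884 × 0.14293 = 0.04414
λ_eff = λ(1-P_K) = 4.7 × (1 - 0.04414) = 4.7 × 0.95586 = 4.4925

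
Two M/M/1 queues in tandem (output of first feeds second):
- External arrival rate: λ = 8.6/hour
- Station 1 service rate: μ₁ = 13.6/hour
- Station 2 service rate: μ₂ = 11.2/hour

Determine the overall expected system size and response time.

By Jackson's theorem, each station behaves as independent M/M/1.
Station 1: ρ₁ = 8.6/13.6 = 0.6324, L₁ = ρ₁/(1-ρ₁) = λ/(μ₁-λ) = 8.6/5.00 = 1.7200
Station 2: ρ₂ = 8.6/11.2 = 0.7679, L₂ = ρ₂/(1-ρ₂) = λ/(μ₂-λ) = 8.6/2.60 = 3.3077
Total: L = L₁ + L₂ = 1.7200 + 3.3077 = 5.0277
W = L/λ = 5.0277/8.6 = 0.5846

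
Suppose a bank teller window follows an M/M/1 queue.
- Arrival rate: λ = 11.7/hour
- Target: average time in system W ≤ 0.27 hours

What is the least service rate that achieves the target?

For M/M/1: W = 1/(μ-λ)
Need W ≤ 0.27, so 1/(μ-λ) ≤ 0.27
μ - λ ≥ 1/0.27 = 3.7037
μ ≥ 11.7 + 3.7037 = 15.4037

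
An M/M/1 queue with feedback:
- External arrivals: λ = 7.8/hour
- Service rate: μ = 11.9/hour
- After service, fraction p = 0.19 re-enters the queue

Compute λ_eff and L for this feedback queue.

Effective arrival rate: λ_eff = λ/(1-p) = 7.8/(1-0.19) = 7.8/0.81 = 9.6296
ρ = λ_eff/μ = 9.6296/11.9 = 0.80921
L = ρ/(1-ρ) = 0.80921/(1-0.80921) = 4.2414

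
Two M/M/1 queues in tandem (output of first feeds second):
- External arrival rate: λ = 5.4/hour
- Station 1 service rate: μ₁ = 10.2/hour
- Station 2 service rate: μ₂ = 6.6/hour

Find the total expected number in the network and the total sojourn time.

By Jackson's theorem, each station behaves as independent M/M/1.
Station 1: ρ₁ = 5.4/10.2 = 0.5294, L₁ = ρ₁/(1-ρ₁) = λ/(μ₁-λ) = 5.4/4.80 = 1.1250
Station 2: ρ₂ = 5.4/6.6 = 0.8182, L₂ = ρ₂/(1-ρ₂) = λ/(μ₂-λ) = 5.4/1.20 = 4.5000
Total: L = L₁ + L₂ = 1.1250 + 4.5000 = 5.6250
W = L/λ = 5.6250/5.4 = 1.0417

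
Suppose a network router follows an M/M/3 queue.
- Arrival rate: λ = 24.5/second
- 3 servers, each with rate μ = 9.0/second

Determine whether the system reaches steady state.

Stability requires ρ = λ/(cμ) < 1
ρ = 24.5/(3 × 9.0) = 24.5/27.00 = 0.9074
Since 0.9074 < 1, the system is STABLE.
The servers are busy 90.74% of the time.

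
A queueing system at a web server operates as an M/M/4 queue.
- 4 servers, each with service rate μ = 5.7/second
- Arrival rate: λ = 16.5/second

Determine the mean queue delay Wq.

Traffic intensity: ρ = λ/(cμ) = 16.5/(4×5.7) = 0.7237
Since ρ = 0.7237 < 1, system is stable.
Offered load a = λ/μ = cρ = 16.5/5.7 = 2.8947
P₀ = [ Σₙ₌₀^3 aⁿ/n! + a^4/(4!(1-ρ)) ]⁻¹
Σ = a^0/0! + a^1/1! + a^2/2! + a^3/3! = 1.0000 + 2.8947 + 4.1898 + 4.0427 = 12.1272
a^4/(4!(1-ρ)) = 70.2160/(24 × 0.276316) = 10.5881
P₀ = 1/(12.1272 + 10.5881) = 0.04402
Lq = P₀·a^4·ρ / (4!(1-ρ)²) = 0.044023 × 70.2160 × 0.72368 / (24 × 0.076350) = 1.2208
Wq = Lq/λ = 1.2208/16.5 = 0.07399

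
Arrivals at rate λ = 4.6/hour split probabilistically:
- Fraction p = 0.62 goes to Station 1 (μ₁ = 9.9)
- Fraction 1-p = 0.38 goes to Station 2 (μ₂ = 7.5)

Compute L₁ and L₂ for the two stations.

Effective rates: λ₁ = 4.6×0.62 = 2.852, λ₂ = 4.6×0.38 = 1.748
Station 1: ρ₁ = 2.852/9.9 = 0.2881, L₁ = ρ₁/(1-ρ₁) = 0.2881/(1-0.2881) = 0.4047
Station 2: ρ₂ = 1.748/7.5 = 0.23307, L₂ = ρ₂/(1-ρ₂) = 0.23307/(1-0.23307) = 0.3039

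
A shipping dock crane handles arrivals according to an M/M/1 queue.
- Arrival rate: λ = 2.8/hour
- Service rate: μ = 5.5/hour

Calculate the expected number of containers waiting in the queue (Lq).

ρ = λ/μ = 2.8/5.5 = 0.5091
For M/M/1: Lq = λ²/(μ(μ-λ))
Lq = 7.84/(5.5 × 2.70)
Lq = 0.5279 containers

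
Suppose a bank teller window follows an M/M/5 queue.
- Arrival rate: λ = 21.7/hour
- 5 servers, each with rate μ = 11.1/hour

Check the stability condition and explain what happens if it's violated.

Stability requires ρ = λ/(cμ) < 1
ρ = 21.7/(5 × 11.1) = 21.7/55.50 = 0.3910
Since 0.3910 < 1, the system is STABLE.
The servers are busy 39.10% of the time.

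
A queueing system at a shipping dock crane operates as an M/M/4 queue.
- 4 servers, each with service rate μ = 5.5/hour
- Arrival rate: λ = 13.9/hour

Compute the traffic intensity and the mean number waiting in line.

Traffic intensity: ρ = λ/(cμ) = 13.9/(4×5.5) = 0.6318
Since ρ = 0.6318 < 1, system is stable.
Offered load a = λ/μ = cρ = 13.9/5.5 = 2.5273
P₀ = [ Σₙ₌₀^3 aⁿ/n! + a^4/(4!(1-ρ)) ]⁻¹
Σ = a^0/0! + a^1/1! + a^2/2! + a^3/3! = 1.0000 + 2.5273 + 3.1936 + 2.6903 = 9.4112
a^4/(4!(1-ρ)) = 40.7951/(24 × 0.368182) = 4.6167
P₀ = 1/(9.4112 + 4.6167) = 0.07129
Lq = P₀·a^4·ρ / (4!(1-ρ)²) = 0.071287 × 40.7951 × 0.63182 / (24 × 0.13556) = 0.5648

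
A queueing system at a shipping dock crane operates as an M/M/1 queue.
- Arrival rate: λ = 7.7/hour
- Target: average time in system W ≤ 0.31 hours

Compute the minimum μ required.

For M/M/1: W = 1/(μ-λ)
Need W ≤ 0.31, so 1/(μ-λ) ≤ 0.31
μ - λ ≥ 1/0.31 = 3.2258
μ ≥ 7.7 + 3.2258 = 10.9258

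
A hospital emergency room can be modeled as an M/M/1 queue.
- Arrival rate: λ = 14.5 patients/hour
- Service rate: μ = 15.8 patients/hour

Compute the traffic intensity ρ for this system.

Server utilization: ρ = λ/μ
ρ = 14.5/15.8 = 0.9177
The server is busy 91.77% of the time.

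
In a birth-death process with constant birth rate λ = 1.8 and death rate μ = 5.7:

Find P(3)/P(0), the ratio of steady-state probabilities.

For constant rates: P(n)/P(0) = (λ/μ)^n
P(3)/P(0) = (1.8/5.7)^3 = 0.3158^3 = 0.03149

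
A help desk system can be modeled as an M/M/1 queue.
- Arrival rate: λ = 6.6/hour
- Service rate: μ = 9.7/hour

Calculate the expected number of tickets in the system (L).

ρ = λ/μ = 6.6/9.7 = 0.6804
For M/M/1: L = λ/(μ-λ)
L = 6.6/(9.7-6.6) = 6.6/3.10
L = 2.1290 tickets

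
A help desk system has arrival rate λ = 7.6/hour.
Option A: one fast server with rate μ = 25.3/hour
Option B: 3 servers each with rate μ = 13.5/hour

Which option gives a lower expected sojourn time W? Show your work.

Option A: single server μ = 25.3 (M/M/1)
  ρ_A = 7.6/25.3 = 0.3004
  W_A = 1/(μ-λ) = 1/(25.3-7.6) = 1/17.70 = 0.05650

Option B: 3 servers μ = 13.5 (M/M/3)
  ρ_B = λ/(cμ) = 7.6/(3×13.5) = 0.1877
  Offered load a = λ/μ = cρ = 7.6/13.5 = 0.5630
  P₀ = [ Σₙ₌₀^2 aⁿ/n! + a^3/(3!(1-ρ)) ]⁻¹
  Σ = a^0/0! + a^1/1! + a^2/2! = 1.0000 + 0.56296 + 0.15846 = 1.7214
  a^3/(3!(1-ρ)) = 0.17842/(6 × 0.81235) = 0.03661
  P₀ = 1/(1.7214 + 0.03661) = 0.5688
  Lq = P₀·a^3·ρ / (3!(1-ρ)²) = 0.5688 × 0.1784 × 0.1877 / (6 × 0.6599) = 0.004810
  Wq_B = Lq/λ = 0.0048099/7.6 = 0.00063288
  W_B = Wq_B + 1/μ = 0.00063288 + 0.074074 = 0.07471

Since W_A = 0.05650 < W_B = 0.07471, Option A (single fast server) has the shorter time in system.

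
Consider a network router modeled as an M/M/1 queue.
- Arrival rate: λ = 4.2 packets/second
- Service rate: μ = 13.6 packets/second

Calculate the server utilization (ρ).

Server utilization: ρ = λ/μ
ρ = 4.2/13.6 = 0.3088
The server is busy 30.88% of the time.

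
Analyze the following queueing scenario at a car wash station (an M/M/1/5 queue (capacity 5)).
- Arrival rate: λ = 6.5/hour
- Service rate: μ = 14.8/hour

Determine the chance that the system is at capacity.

ρ = λ/μ = 6.5/14.8 = 0.43919
P₀ = (1-ρ)/(1-ρ^(K+1)) = (1-0.43919)/(1-0.43919^6) = 0.5608/0.9928 = 0.5649
P_K = P₀×ρ^K = 0.5649 × 0.43919^5 = 0.5649 × 0.01634 = 0.009230
Blocking probability = 0.92%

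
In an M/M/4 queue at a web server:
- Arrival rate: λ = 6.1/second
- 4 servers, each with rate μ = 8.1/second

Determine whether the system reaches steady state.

Stability requires ρ = λ/(cμ) < 1
ρ = 6.1/(4 × 8.1) = 6.1/32.40 = 0.1883
Since 0.1883 < 1, the system is STABLE.
The servers are busy 18.83% of the time.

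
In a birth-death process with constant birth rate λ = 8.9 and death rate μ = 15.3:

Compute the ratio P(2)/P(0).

For constant rates: P(n)/P(0) = (λ/μ)^n
P(2)/P(0) = (8.9/15.3)^2 = 0.5817^2 = 0.3384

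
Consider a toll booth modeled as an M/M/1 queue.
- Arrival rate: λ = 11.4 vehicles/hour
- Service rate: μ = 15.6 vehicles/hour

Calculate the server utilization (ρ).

Server utilization: ρ = λ/μ
ρ = 11.4/15.6 = 0.7308
The server is busy 73.08% of the time.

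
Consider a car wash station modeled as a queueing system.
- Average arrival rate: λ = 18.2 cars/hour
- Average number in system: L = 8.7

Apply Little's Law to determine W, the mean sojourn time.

Little's Law: L = λW, so W = L/λ
W = 8.7/18.2 = 0.4780 hours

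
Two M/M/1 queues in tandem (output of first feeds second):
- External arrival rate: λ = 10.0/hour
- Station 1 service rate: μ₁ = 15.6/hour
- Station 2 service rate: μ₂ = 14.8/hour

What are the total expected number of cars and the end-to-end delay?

By Jackson's theorem, each station behaves as independent M/M/1.
Station 1: ρ₁ = 10.0/15.6 = 0.6410, L₁ = ρ₁/(1-ρ₁) = λ/(μ₁-λ) = 10.0/5.60 = 1.7857
Station 2: ρ₂ = 10.0/14.8 = 0.6757, L₂ = ρ₂/(1-ρ₂) = λ/(μ₂-λ) = 10.0/4.80 = 2.0833
Total: L = L₁ + L₂ = 1.7857 + 2.0833 = 3.8690
W = L/λ = 3.8690/10.0 = 0.3869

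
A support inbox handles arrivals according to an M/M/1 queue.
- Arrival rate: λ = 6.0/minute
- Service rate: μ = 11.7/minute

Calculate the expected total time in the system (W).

First, compute utilization: ρ = λ/μ = 6.0/11.7 = 0.5128
For M/M/1: W = 1/(μ-λ)
W = 1/(11.7-6.0) = 1/5.70
W = 0.1754 minutes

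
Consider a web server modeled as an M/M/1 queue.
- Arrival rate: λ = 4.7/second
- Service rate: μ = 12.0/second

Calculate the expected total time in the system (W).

First, compute utilization: ρ = λ/μ = 4.7/12.0 = 0.3917
For M/M/1: W = 1/(μ-λ)
W = 1/(12.0-4.7) = 1/7.30
W = 0.1370 seconds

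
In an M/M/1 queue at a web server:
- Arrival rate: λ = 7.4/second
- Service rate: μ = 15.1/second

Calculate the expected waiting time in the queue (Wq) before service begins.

First, compute utilization: ρ = λ/μ = 7.4/15.1 = 0.4901
For M/M/1: Wq = λ/(μ(μ-λ))
Wq = 7.4/(15.1 × (15.1-7.4))
Wq = 7.4/(15.1 × 7.70)
Wq = 0.06364 seconds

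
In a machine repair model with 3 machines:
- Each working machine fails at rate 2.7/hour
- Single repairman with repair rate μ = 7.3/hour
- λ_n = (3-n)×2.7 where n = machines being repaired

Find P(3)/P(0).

P(3)/P(0) = ∏_{i=0}^{3-1} λ_i/μ_{i+1}
= (3-0)×2.7/7.3 × (3-1)×2.7/7.3 × (3-2)×2.7/7.3
= 0.3036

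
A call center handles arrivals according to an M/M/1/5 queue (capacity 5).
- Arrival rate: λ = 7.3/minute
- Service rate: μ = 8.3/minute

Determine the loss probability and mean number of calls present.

ρ = λ/μ = 7.3/8.3 = 0.87952
P₀ = (1-ρ)/(1-ρ^(K+1)) = (1-0.87952)/(1-0.87952^6) = 0.12048/0.53711 = 0.2243
P_K = P₀×ρ^K = 0.22431 × 0.87952^5 = 0.22431 × 0.52629 = 0.1181
Blocking probability P_5 = 0.1181 (11.81%)
L = ρ[1 - (K+1)ρ^K + Kρ^(K+1)] / [(1-ρ)(1-ρ^(K+1))]
L = 0.87952 × (1 - 6×0.526294 + 5×0.462886) / ((1 - 0.87952) × (1 - 0.462886)) = 2.1293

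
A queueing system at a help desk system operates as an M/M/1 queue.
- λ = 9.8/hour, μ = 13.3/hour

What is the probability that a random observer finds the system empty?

ρ = λ/μ = 9.8/13.3 = 0.7368
P(0) = 1 - ρ = 1 - 0.7368 = 0.2632
The server is idle 26.32% of the time.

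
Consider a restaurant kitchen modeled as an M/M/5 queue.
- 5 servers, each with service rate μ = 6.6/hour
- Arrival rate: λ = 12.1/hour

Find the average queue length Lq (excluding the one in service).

Traffic intensity: ρ = λ/(cμ) = 12.1/(5×6.6) = 0.3667
Since ρ = 0.3667 < 1, system is stable.
Offered load a = λ/μ = cρ = 12.1/6.6 = 1.8333
P₀ = [ Σₙ₌₀^4 aⁿ/n! + a^5/(5!(1-ρ)) ]⁻¹
Σ = a^0/0! + a^1/1! + a^2/2! + a^3/3! + a^4/4! = 1.0000 + 1.8333 + 1.6806 + 1.0270 + 0.4707 = 6.0116
a^5/(5!(1-ρ)) = 20.7113/(120 × 0.6333) = 0.2725
P₀ = 1/(6.0116 + 0.2725) = 0.1591
Lq = P₀·a^5·ρ / (5!(1-ρ)²) = 0.15913 × 20.7113 × 0.36667 / (120 × 0.40111) = 0.02511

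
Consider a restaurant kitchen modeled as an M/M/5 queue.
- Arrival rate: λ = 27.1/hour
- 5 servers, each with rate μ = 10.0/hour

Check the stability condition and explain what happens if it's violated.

Stability requires ρ = λ/(cμ) < 1
ρ = 27.1/(5 × 10.0) = 27.1/50.00 = 0.5420
Since 0.5420 < 1, the system is STABLE.
The servers are busy 54.20% of the time.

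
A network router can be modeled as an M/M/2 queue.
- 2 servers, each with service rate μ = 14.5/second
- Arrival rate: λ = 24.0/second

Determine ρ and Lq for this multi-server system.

Traffic intensity: ρ = λ/(cμ) = 24.0/(2×14.5) = 0.8276
Since ρ = 0.8276 < 1, system is stable.
Offered load a = λ/μ = cρ = 24.0/14.5 = 1.6552
P₀ = [ Σₙ₌₀^1 aⁿ/n! + a^2/(2!(1-ρ)) ]⁻¹
Σ = a^0/0! + a^1/1! = 1.0000 + 1.6552 = 2.6552
a^2/(2!(1-ρ)) = 2.73960/(2 × 0.172414) = 7.9448
P₀ = 1/(2.6552 + 7.9448) = 0.09434
Lq = P₀·a^2·ρ / (2!(1-ρ)²) = 0.0943396 × 2.73960 × 0.827586 / (2 × 0.0297265) = 3.5977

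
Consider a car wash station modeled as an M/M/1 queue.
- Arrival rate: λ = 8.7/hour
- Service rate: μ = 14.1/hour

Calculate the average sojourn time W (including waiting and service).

First, compute utilization: ρ = λ/μ = 8.7/14.1 = 0.6170
For M/M/1: W = 1/(μ-λ)
W = 1/(14.1-8.7) = 1/5.40
W = 0.1852 hours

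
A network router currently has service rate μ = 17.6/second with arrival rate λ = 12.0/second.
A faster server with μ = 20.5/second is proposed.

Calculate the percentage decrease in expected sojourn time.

System 1: ρ₁ = 12.0/17.6 = 0.6818, W₁ = 1/(17.6-12.0) = 0.17857
System 2: ρ₂ = 12.0/20.5 = 0.5854, W₂ = 1/(20.5-12.0) = 0.11765
Improvement: (W₁-W₂)/W₁ = (0.17857-0.11765)/0.17857 = 34.12%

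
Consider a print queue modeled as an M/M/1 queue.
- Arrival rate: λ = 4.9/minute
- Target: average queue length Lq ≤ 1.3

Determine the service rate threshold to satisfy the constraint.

For M/M/1: Lq = λ²/(μ(μ-λ))
Need Lq ≤ 1.3, i.e. μ(μ-λ) ≥ λ²/1.3
μ² - 4.9μ - 24.01/1.3 ≥ 0  →  μ² - 4.9μ - 18.46923 ≥ 0
Quadratic formula (positive root): μ = [λ + √(λ² + 4×18.46923)]/2
Discriminant: 24.01 + 4×18.46923 = 97.8869, √97.8869 = 9.8938
μ ≥ (4.9 + 9.8938)/2 = 7.3969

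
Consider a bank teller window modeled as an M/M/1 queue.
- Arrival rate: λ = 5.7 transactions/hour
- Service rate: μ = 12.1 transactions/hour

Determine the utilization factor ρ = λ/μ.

Server utilization: ρ = λ/μ
ρ = 5.7/12.1 = 0.4711
The server is busy 47.11% of the time.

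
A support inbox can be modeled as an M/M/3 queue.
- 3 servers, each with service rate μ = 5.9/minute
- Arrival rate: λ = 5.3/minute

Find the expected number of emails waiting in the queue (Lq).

Traffic intensity: ρ = λ/(cμ) = 5.3/(3×5.9) = 0.2994
Since ρ = 0.2994 < 1, system is stable.
Offered load a = λ/μ = cρ = 5.3/5.9 = 0.8983
P₀ = [ Σₙ₌₀^2 aⁿ/n! + a^3/(3!(1-ρ)) ]⁻¹
Σ = a^0/0! + a^1/1! + a^2/2! = 1.0000 + 0.8983 + 0.4035 = 2.3018
a^3/(3!(1-ρ)) = 0.72489/(6 × 0.70056) = 0.1725
P₀ = 1/(2.3018 + 0.1725) = 0.4042
Lq = P₀·a^3·ρ / (3!(1-ρ)²) = 0.4042 × 0.7249 × 0.2994 / (6 × 0.4908) = 0.02979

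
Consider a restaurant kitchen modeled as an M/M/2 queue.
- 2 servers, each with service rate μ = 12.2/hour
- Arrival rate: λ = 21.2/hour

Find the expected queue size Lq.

Traffic intensity: ρ = λ/(cμ) = 21.2/(2×12.2) = 0.8689
Since ρ = 0.8689 < 1, system is stable.
Offered load a = λ/μ = cρ = 21.2/12.2 = 1.7377
P₀ = [ Σₙ₌₀^1 aⁿ/n! + a^2/(2!(1-ρ)) ]⁻¹
Σ = a^0/0! + a^1/1! = 1.0000 + 1.7377 = 2.7377
a^2/(2!(1-ρ)) = 3.01962/(2 × 0.131148) = 11.5123
P₀ = 1/(2.7377 + 11.5123) = 0.07018
Lq = P₀·a^2·ρ / (2!(1-ρ)²) = 0.0701754 × 3.01962 × 0.868852 / (2 × 0.0171997) = 5.3522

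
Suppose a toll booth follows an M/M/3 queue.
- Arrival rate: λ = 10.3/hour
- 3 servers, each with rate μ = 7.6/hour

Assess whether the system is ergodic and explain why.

Stability requires ρ = λ/(cμ) < 1
ρ = 10.3/(3 × 7.6) = 10.3/22.80 = 0.4518
Since 0.4518 < 1, the system is STABLE.
The servers are busy 45.18% of the time.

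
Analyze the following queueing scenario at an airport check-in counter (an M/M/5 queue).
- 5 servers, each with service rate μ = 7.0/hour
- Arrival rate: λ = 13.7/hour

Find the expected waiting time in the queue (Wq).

Traffic intensity: ρ = λ/(cμ) = 13.7/(5×7.0) = 0.3914
Since ρ = 0.3914 < 1, system is stable.
Offered load a = λ/μ = cρ = 13.7/7.0 = 1.9571
P₀ = [ Σₙ₌₀^4 aⁿ/n! + a^5/(5!(1-ρ)) ]⁻¹
Σ = a^0/0! + a^1/1! + a^2/2! + a^3/3! + a^4/4! = 1.00000 + 1.95714 + 1.91520 + 1.24944 + 0.611334 = 6.7331
a^5/(5!(1-ρ)) = 28.7153/(120 × 0.6086) = 0.3932
P₀ = 1/(6.7331 + 0.3932) = 0.1403
Lq = P₀·a^5·ρ / (5!(1-ρ)²) = 0.14032 × 28.7153 × 0.39143 / (120 × 0.37036) = 0.03549
Wq = Lq/λ = 0.035489/13.7 = 0.002590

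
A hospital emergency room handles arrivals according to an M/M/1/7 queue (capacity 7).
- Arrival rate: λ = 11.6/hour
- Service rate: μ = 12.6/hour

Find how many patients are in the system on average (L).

ρ = λ/μ = 11.6/12.6 = 0.920635
P₀ = (1-ρ)/(1-ρ^(K+1)) = (1-0.920635)/(1-0.920635^8) = 0.07937/0.4839 = 0.1640
P_K = P₀×ρ^K = 0.16400 × 0.920635^7 = 0.16400 × 0.56055 = 0.09193
L = ρ[1 - (K+1)ρ^K + Kρ^(K+1)] / [(1-ρ)(1-ρ^(K+1))]
L = 0.920635 × (1 - 8×0.5605474 + 7×0.5160596) / ((1 - 0.920635) × (1 - 0.5160596)) = 3.0691 patients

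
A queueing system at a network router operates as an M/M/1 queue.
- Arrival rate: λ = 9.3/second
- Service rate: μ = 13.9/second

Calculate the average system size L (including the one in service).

ρ = λ/μ = 9.3/13.9 = 0.6691
For M/M/1: L = λ/(μ-λ)
L = 9.3/(13.9-9.3) = 9.3/4.60
L = 2.0217 packets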